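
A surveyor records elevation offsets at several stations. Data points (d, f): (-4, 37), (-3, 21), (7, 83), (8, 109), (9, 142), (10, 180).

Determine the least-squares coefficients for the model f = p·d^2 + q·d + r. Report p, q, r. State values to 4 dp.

p = 2.0269, q = -2.0124, r = -3.3746

Compute the Gram sums: Σd^2·d^2 = 23395, Σd^2·d = 2493, Σd^2 = 319, Σd·d = 319, Σd = 27, Σ1 = 6.
Right-hand side: Σd^2·f = 41326, Σd·f = 4320, Σf = 572.
Inverting the 3×3 Gram matrix, [p, q, r]ᵀ = [185551/91544, -921123/457720, -772307/228860]ᵀ.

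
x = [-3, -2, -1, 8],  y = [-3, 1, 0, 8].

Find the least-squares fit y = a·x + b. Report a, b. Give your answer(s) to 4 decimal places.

Forming MᵀM = [[78, 2]; [2, 4]] and Mᵀy = [71, 6]ᵀ gives MᵀM·[a, b]ᵀ = Mᵀy.
Eliminating b: 4·(row 1) − 2·(row 2) gives 308·a = 4·71 − 2·6 = 272, so a = 68/77.
Then b = (6 − 2·(68/77))/4 = 163/154.

a = 0.8831, b = 1.0584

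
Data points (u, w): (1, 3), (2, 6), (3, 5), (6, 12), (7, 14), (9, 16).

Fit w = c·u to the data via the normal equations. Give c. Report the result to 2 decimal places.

Normal-equation sums: Σu·u = 180.
For Xᵀw: Σu·w = 344.
Normal equations: [[180]]·[c]ᵀ = [344]ᵀ.
c = 344/180 = 1.91111.

c = 1.91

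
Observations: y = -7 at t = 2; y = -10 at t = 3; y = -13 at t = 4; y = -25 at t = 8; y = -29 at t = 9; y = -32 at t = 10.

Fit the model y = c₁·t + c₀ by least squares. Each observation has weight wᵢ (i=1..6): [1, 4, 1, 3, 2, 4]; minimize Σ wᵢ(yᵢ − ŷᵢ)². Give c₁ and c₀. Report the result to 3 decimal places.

c₁ = -3.126, c₀ = -0.563

The normal equations are: 810·c₁ + 100·c₀ = -2588;  100·c₁ + 15·c₀ = -321.
(Σwᵢ·t·t = 810, Σwᵢ·t = 100, Σwᵢ·1 = 15, Σwᵢ·t·y = -2588, Σwᵢ·y = -321.)
det = 810·15 − 100² = 2150.
c₁ = ((-2588)·15 − 100·(-321))/2150 = -672/215; c₀ = (810·(-321) − 100·(-2588))/2150 = -121/215.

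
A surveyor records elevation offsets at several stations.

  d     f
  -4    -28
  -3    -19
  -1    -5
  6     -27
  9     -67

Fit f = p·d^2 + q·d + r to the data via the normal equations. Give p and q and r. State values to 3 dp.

p = -1.052, q = 2.252, r = -2.274

From the data, Σd^2·d^2 = 8195, Σd^2·d = 853, Σd^2 = 143, Σd·d = 143, Σd = 7, Σ1 = 5.
Moment sums: Σd^2·f = -7023, Σd·f = -591, Σf = -146.
So AᵀA·[p, q, r]ᵀ = Aᵀf: [[8195, 853, 143]; [853, 143, 7]; [143, 7, 5]]·[p, q, r]ᵀ = [-7023, -591, -146]ᵀ.
Row-reducing yields p = -105751/100554, q = 226427/100554, r = -38116/16759.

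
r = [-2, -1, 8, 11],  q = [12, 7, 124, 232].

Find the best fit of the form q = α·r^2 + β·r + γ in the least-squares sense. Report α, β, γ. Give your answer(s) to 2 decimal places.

Entries of MᵀM: Σr^2·r^2 = 18754, Σr^2·r = 1834, Σr^2 = 190, Σr·r = 190, Σr = 16, Σ1 = 4.
And Σr^2·q = 36063, Σr·q = 3513, Σq = 375.
Solving the 3×3 system (Gaussian elimination) gives α = 15289/8042, β = -920/4021, γ = 17535/4021.

α = 1.90, β = -0.23, γ = 4.36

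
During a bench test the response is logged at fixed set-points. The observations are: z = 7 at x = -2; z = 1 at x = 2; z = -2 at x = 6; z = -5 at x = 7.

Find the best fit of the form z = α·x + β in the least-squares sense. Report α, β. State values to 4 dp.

Forming AᵀA = [[93, 13]; [13, 4]] and Aᵀz = [-59, 1]ᵀ gives AᵀA·[α, β]ᵀ = Aᵀz.
Eliminating β: 4·(row 1) − 13·(row 2) gives 203·α = 4·(-59) − 13·1 = -249, so α = -249/203.
Then β = (1 − 13·(-249/203))/4 = 860/203.

α = -1.2266, β = 4.2365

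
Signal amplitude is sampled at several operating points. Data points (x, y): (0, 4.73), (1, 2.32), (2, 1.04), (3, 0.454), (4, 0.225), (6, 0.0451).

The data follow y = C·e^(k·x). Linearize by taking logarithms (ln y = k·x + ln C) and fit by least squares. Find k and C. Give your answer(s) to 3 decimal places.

Linearized form: ln y = k·x + ln C. From the 6 transformed points,
XᵀX = [[66.0000, 16.0000]; [16.0000, 6]], rhs = [-26.0088, -2.9455]ᵀ  (here Σx = 16.0000, Σ(x)² = 66.0000, Σln y = -2.9455, Σx·ln y = -26.0088).
Δ = 66.0000·6 − (16.0000)² = 140.0000; k = (-26.0088·6 − 16.0000·-2.9455)/140.0000 = -0.77804, ln C = (66.0000·-2.9455 − 16.0000·-26.0088)/140.0000 = 1.58386, so C = exp(1.58386) = 4.87372.

k = -0.778, C = 4.874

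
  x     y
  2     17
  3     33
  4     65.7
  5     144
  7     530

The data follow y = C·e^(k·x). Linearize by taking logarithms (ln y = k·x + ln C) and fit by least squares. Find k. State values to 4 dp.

Let Y = ln y. Fitting Y = k·x + ln C by least squares:
Over the data: Σx = 21.0000, Σ(x)² = 103.0000, Σln y = 21.7575, Σx·ln y = 101.6556.
Normal system: [[103.0000, 21.0000]; [21.0000, 5]]·[k, ln C]ᵀ = [101.6556, 21.7575]ᵀ.
Slope k = (n·Σx·ln y − Σx·Σln y)/(n·Σ(x)² − (Σx)²) = (5·101.6556 − 21.0000·21.7575)/74.0000 = 0.69419; ln C = (Σln y − k·Σx)/n = 1.43591.

k = 0.6942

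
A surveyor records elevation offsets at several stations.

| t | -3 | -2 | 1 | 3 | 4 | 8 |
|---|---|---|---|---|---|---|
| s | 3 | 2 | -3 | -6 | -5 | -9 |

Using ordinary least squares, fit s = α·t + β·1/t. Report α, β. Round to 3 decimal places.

α = -1.125, β = -1.695

Entries of MᵀM: Σt·t = 103, Σt·1/t = 6, Σ1/t·1/t = 893/576.
For Mᵀs: Σt·s = -126, Σ1/t·s = -75/8.
Normal equations: [[103, 6]; [6, 893/576]]·[α, β]ᵀ = [-126, -75/8]ᵀ.
det = 103·(893/576) − 6² = 71243/576.
α = ((-126)·(893/576) − 6·(-75/8))/(71243/576) = -80118/71243; β = (103·(-75/8) − 6·(-126))/(71243/576) = -120744/71243.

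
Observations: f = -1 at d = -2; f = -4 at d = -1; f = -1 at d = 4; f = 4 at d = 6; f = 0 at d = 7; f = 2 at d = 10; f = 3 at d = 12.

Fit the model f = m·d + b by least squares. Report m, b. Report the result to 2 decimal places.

m = 0.40, b = -1.65

The normal system XᵀX·[m, b]ᵀ = Xᵀf is [[350, 36]; [36, 7]]·[m, b]ᵀ = [82, 3]ᵀ.
Δ = 350·7 − 36² = 1154.
m = (82·7 − 36·3)/1154 = 233/577; b = (350·3 − 36·82)/1154 = -951/577.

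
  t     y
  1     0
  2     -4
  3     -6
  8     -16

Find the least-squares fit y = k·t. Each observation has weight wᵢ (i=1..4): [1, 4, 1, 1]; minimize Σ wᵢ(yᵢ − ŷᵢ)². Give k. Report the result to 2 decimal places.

Sums needed: Σwᵢ·t·t = 90.
Moment sums: Σwᵢ·t·y = -178.
AᵀWA·[k]ᵀ = AᵀWy becomes [[90]]·[k]ᵀ = [-178]ᵀ.
Hence k = -178 / 90 ≈ -1.97778.

k = -1.98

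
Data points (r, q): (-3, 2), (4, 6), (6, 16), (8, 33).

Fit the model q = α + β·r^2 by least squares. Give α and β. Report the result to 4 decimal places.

α = -3.2502, β = 0.5600

Normal-equation sums: Σ1 = 4, Σr^2 = 125, Σr^2·r^2 = 5729.
And Σq = 57, Σr^2·q = 2802.
Normal equations: [[4, 125]; [125, 5729]]·[α, β]ᵀ = [57, 2802]ᵀ.
Eliminating β: 5729·(row 1) − 125·(row 2) gives 7291·α = 5729·57 − 125·2802 = -23697, so α = -23697/7291.
Then β = (2802 − 125·(-23697/7291))/5729 = 4083/7291.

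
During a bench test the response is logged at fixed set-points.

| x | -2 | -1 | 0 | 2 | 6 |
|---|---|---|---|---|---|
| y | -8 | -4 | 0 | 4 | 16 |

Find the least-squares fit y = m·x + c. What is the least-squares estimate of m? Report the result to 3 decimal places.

From the data, Σx·x = 45, Σx = 5, Σ1 = 5.
And Σx·y = 124, Σy = 8.
Eliminating c: 5·(row 1) − 5·(row 2) gives 200·m = 5·124 − 5·8 = 580, so m = 29/10.
Then c = (8 − 5·(29/10))/5 = -13/10.

m = 2.900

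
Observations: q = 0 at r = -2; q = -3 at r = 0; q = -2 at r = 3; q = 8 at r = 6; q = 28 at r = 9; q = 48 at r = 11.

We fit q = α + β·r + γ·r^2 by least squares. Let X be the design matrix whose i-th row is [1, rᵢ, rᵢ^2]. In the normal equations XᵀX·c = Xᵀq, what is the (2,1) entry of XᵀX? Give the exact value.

27

Row 2 ↔ basis r, column 1 ↔ basis 1, so (XᵀX)_{2,1} = Σᵢ r = (-2)·(1) + (0)·(1) + (3)·(1) + (6)·(1) + (9)·(1) + (11)·(1) = 27.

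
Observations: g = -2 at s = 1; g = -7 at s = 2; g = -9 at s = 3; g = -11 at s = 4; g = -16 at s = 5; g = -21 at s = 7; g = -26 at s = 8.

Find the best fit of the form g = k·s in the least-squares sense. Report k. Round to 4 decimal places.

Compute the Gram sums: Σs·s = 168.
For Mᵀg: Σs·g = -522.
k = (-522)/168 = -3.10714.

k = -3.1071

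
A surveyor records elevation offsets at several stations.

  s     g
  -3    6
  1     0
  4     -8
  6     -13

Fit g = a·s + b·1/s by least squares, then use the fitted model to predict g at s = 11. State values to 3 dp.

The normal equations are: 62·a + 4·b = -128;  4·a + (173/144)·b = -37/6.
(Σs·s = 62, Σs·1/s = 4, Σ1/s·1/s = 173/144, Σs·g = -128, Σ1/s·g = -37/6.)
Eliminating b: (173/144)·(row 1) − 4·(row 2) gives (4211/72)·a = (173/144)·(-128) − 4·(-37/6) = -1162/9, so a = -9296/4211.
Then b = ((-37/6) − 4·(-9296/4211))/(173/144) = 9336/4211.
At s = 11: ĝ = (-9296/4211)·(11) + (9336/4211)·(1/11) = -1115480/46321.

ĝ = -24.082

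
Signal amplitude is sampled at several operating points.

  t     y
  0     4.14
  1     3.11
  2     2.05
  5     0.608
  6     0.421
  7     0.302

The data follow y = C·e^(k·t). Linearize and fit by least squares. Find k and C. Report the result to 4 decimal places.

k = -0.3852, C = 4.3364

With ln yᵢ as the transformed response and tᵢ as the regressor:
Σt = 21.0000, Σ(t)² = 115.0000, Σln y = 0.7131, Σt·ln y = -13.4896.
Equations: 115.0000·k + 21.0000·ln C = -13.4896;  21.0000·k + 6·ln C = 0.7131.
Slope k = (n·Σt·ln y − Σt·Σln y)/(n·Σ(t)² − (Σt)²) = (6·-13.4896 − 21.0000·0.7131)/249.0000 = -0.38519; ln C = (Σln y − k·Σt)/n = 1.46704, so C = exp(1.46704) = 4.33636.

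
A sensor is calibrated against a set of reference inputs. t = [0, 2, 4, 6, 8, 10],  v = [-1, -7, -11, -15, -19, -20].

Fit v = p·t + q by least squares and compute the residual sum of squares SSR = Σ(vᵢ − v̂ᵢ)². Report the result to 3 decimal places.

SSR = 8.476

Normal-equation sums: Σt·t = 220, Σt = 30, Σ1 = 6.
And Σt·v = -500, Σv = -73.
XᵀX·[p, q]ᵀ = Xᵀv becomes [[220, 30]; [30, 6]]·[p, q]ᵀ = [-500, -73]ᵀ.
Δ = 220·6 − 30² = 420.
p = ((-500)·6 − 30·(-73))/420 = -27/14; q = (220·(-73) − 30·(-500))/420 = -53/21.
Residuals: 32/21, -13/21, -16/21, -19/21, -22/21, 38/21; SSR = 178/21.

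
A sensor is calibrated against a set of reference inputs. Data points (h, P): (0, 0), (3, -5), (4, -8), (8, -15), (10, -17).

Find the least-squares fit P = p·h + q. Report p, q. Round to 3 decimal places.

p = -1.750, q = -0.250

With design matrix A, AᵀA = [[189, 25]; [25, 5]] and AᵀP = [-337, -45]ᵀ.
Determinant 189·5 − 25² = 320.
p = ((-337)·5 − 25·(-45))/320 = -7/4; q = (189·(-45) − 25·(-337))/320 = -1/4.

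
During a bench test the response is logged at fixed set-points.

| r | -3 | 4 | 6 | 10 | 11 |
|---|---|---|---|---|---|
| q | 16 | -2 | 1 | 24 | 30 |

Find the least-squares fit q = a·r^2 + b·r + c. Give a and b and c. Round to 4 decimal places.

From the data, Σr^2·r^2 = 26274, Σr^2·r = 2584, Σr^2 = 282, Σr·r = 282, Σr = 28, Σ1 = 5.
Moment sums: Σr^2·q = 6178, Σr·q = 520, Σq = 69.
So MᵀM·[a, b, c]ᵀ = Mᵀq: [[26274, 2584, 282]; [2584, 282, 28]; [282, 28, 5]]·[a, b, c]ᵀ = [6178, 520, 69]ᵀ.
Row-reducing yields a = 190020/360751, b = -1140062/360751, c = 645583/360751.

a = 0.5267, b = -3.1602, c = 1.7896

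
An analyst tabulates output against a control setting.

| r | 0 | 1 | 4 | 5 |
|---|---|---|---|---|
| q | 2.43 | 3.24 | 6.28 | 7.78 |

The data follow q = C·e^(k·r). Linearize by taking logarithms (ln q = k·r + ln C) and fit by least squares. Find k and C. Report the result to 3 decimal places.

With ln qᵢ as the transformed response and rᵢ as the regressor:
Sums: Σr = 10.0000, Σ(r)² = 42.0000, Σln q = 5.9524, Σr·ln q = 18.7828.
Normal system: [[42.0000, 10.0000]; [10.0000, 4]]·[k, ln C]ᵀ = [18.7828, 5.9524]ᵀ.
Δ = 42.0000·4 − (10.0000)² = 68.0000; k = (18.7828·4 − 10.0000·5.9524)/68.0000 = 0.22952, ln C = (42.0000·5.9524 − 10.0000·18.7828)/68.0000 = 0.91430, so C = exp(0.91430) = 2.49502.

k = 0.230, C = 2.495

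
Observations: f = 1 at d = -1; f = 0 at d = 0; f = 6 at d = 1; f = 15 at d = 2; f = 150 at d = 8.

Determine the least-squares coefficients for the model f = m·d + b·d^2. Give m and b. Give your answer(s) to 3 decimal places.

m = 3.069, b = 1.962

Sums needed: Σd·d = 70, Σd·d^2 = 520, Σd^2·d^2 = 4114.
Right-hand side: Σd·f = 1235, Σd^2·f = 9667.
Normal equations: [[70, 520]; [520, 4114]]·[m, b]ᵀ = [1235, 9667]ᵀ.
Δ = 70·4114 − 520² = 17580.
m = (1235·4114 − 520·9667)/17580 = 5395/1758; b = (70·9667 − 520·1235)/17580 = 3449/1758.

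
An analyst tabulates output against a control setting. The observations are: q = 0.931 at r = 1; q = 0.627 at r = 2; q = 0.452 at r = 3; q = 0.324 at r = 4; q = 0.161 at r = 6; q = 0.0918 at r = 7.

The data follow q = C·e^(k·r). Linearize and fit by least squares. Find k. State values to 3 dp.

k = -0.372

Linearized form: ln q = k·r + ln C. From the 6 transformed points,
Σr = 23.0000, Σ(r)² = 115.0000, Σln q = -6.6739, Σr·ln q = -35.5705.
Equations: 115.0000·k + 23.0000·ln C = -35.5705;  23.0000·k + 6·ln C = -6.6739.
Solving (det = 161.0000): k = -0.37220, ln C = 0.31444.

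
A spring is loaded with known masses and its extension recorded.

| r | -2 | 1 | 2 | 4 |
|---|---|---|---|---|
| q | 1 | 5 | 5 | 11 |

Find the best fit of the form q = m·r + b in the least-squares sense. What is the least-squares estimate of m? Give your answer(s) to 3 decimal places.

AᵀA·[m, b]ᵀ = Aᵀq reads: 25·m + 5·b = 57;  5·m + 4·b = 22.
(Σr·r = 25, Σr = 5, Σ1 = 4, Σr·q = 57, Σq = 22.)
det = 25·4 − 5² = 75.
m = (57·4 − 5·22)/75 = 118/75; b = (25·22 − 5·57)/75 = 53/15.

m = 1.573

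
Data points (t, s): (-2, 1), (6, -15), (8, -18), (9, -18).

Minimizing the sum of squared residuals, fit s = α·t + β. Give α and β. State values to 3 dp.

α = -1.813, β = -2.983

Normal-equation sums: Σt·t = 185, Σt = 21, Σ1 = 4.
Moment sums: Σt·s = -398, Σs = -50.
So XᵀX·[α, β]ᵀ = Xᵀs: [[185, 21]; [21, 4]]·[α, β]ᵀ = [-398, -50]ᵀ.
Eliminating β: 4·(row 1) − 21·(row 2) gives 299·α = 4·(-398) − 21·(-50) = -542, so α = -542/299.
Then β = ((-50) − 21·(-542/299))/4 = -892/299.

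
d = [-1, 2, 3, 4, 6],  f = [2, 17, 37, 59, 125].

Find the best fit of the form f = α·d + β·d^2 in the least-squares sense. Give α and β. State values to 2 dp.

AᵀA·[α, β]ᵀ = Aᵀf reads: 66·α + 314·β = 1129;  314·α + 1650·β = 5847.
Determinant 66·1650 − 314² = 10304.
α = (1129·1650 − 314·5847)/10304 = 6723/2576; β = (66·5847 − 314·1129)/10304 = 7849/2576.

α = 2.61, β = 3.05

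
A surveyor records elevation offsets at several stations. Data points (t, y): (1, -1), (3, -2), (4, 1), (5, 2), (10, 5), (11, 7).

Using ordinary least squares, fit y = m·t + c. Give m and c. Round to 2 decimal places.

AᵀA·[m, c]ᵀ = Aᵀy reads: 272·m + 34·c = 134;  34·m + 6·c = 12.
(Σt·t = 272, Σt = 34, Σ1 = 6, Σt·y = 134, Σy = 12.)
Eliminating c: 6·(row 1) − 34·(row 2) gives 476·m = 6·134 − 34·12 = 396, so m = 99/119.
Then c = (12 − 34·(99/119))/6 = -19/7.

m = 0.83, c = -2.71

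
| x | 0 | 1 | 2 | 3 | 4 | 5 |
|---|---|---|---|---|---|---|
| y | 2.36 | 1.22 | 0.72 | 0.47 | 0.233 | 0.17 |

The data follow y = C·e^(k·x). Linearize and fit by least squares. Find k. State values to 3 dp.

Taking logs, ln y = k·x + ln C, so regress ln y on x.
XᵀX = [[55.0000, 15.0000]; [15.0000, 6]], rhs = [-17.4099, -3.2547]ᵀ  (here Σx = 15.0000, Σ(x)² = 55.0000, Σln y = -3.2547, Σx·ln y = -17.4099).
Solving (det = 105.0000): k = -0.52989, ln C = 0.78229.

k = -0.530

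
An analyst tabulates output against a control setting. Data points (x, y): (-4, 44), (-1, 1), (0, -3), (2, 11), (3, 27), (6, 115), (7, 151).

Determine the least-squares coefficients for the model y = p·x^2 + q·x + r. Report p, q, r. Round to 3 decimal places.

p = 3.065, q = 0.700, r = -2.227

Compute the Gram sums: Σx^2·x^2 = 4051, Σx^2·x = 529, Σx^2 = 115, Σx·x = 115, Σx = 13, Σ1 = 7.
And Σx^2·y = 12531, Σx·y = 1673, Σy = 346.
Solving the 3×3 system (Gaussian elimination) gives p = 57759/18844, q = 39575/56532, r = -62947/28266.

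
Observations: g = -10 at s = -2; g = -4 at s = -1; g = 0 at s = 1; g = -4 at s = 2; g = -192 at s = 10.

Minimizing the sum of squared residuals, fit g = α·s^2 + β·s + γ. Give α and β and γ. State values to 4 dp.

MᵀM·[α, β, γ]ᵀ = Mᵀg reads: 10034·α + 1000·β + 110·γ = -19260;  1000·α + 110·β + 10·γ = -1904;  110·α + 10·β + 5·γ = -210.
Row-reducing yields α = -2668/1281, β = 3334/2135, γ = 638/915.

α = -2.0827, β = 1.5616, γ = 0.6973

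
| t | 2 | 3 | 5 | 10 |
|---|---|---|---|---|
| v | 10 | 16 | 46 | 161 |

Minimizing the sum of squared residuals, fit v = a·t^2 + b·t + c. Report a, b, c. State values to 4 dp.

a = 1.3918, b = 2.3386, c = -1.4591

Entries of MᵀM: Σt^2·t^2 = 10722, Σt^2·t = 1160, Σt^2 = 138, Σt·t = 138, Σt = 20, Σ1 = 4.
And Σt^2·v = 17434, Σt·v = 1908, Σv = 233.
Normal equations: [[10722, 1160, 138]; [1160, 138, 20]; [138, 20, 4]]·[a, b, c]ᵀ = [17434, 1908, 233]ᵀ.
Solving the 3×3 system (Gaussian elimination) gives a = 7819/5618, b = 6569/2809, c = -8197/5618.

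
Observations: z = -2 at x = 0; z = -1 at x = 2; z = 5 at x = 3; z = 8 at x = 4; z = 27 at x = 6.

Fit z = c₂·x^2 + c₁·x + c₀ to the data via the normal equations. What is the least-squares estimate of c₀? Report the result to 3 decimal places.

c₀ = -2.000

From the data, Σx^2·x^2 = 1649, Σx^2·x = 315, Σx^2 = 65, Σx·x = 65, Σx = 15, Σ1 = 5.
Moment sums: Σx^2·z = 1141, Σx·z = 207, Σz = 37.
MᵀM·[c₂, c₁, c₀]ᵀ = Mᵀz becomes [[1649, 315, 65]; [315, 65, 15]; [65, 15, 5]]·[c₂, c₁, c₀]ᵀ = [1141, 207, 37]ᵀ.
Row-reducing yields c₂ = 1, c₁ = -6/5, c₀ = -2.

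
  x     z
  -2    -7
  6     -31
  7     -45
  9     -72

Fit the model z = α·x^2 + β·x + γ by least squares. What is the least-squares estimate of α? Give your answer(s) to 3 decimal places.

α = -0.937

From the data, Σx^2·x^2 = 10274, Σx^2·x = 1280, Σx^2 = 170, Σx·x = 170, Σx = 20, Σ1 = 4.
And Σx^2·z = -9181, Σx·z = -1135, Σz = -155.
Solving the 3×3 system (Gaussian elimination) gives α = -1783/1902, β = 1171/1902, γ = -630/317.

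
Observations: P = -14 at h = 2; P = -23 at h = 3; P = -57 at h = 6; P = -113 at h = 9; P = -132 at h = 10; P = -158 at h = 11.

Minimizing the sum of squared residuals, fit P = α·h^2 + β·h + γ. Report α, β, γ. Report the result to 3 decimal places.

Setting ∂/∂α … = 0 gives: 32595·α + 3311·β + 351·γ = -43786;  3311·α + 351·β + 41·γ = -4514;  351·α + 41·β + 6·γ = -497.
(Σh^2·h^2 = 32595, Σh^2·h = 3311, Σh^2 = 351, Σh·h = 351, Σh = 41, Σ1 = 6, Σh^2·P = -43786, Σh·P = -4514, ΣP = -497.)
Inverting the 3×3 Gram matrix, [α, β, γ]ᵀ = [-2645/2604, -58503/21700, -162413/32550]ᵀ.

α = -1.016, β = -2.696, γ = -4.990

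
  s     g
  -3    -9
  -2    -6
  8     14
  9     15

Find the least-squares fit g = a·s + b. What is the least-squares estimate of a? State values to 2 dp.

a = 2.00

Compute the Gram sums: Σs·s = 158, Σs = 12, Σ1 = 4.
And Σs·g = 286, Σg = 14.
AᵀA·[a, b]ᵀ = Aᵀg becomes [[158, 12]; [12, 4]]·[a, b]ᵀ = [286, 14]ᵀ.
Δ = 158·4 − 12² = 488.
a = (286·4 − 12·14)/488 = 2; b = (158·14 − 12·286)/488 = -5/2.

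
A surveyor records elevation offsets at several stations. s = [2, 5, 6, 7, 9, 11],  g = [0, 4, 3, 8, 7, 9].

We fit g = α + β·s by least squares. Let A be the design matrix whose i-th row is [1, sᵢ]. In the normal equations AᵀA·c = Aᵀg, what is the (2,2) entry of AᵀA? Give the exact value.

316

Row 2 ↔ basis s, column 2 ↔ basis s, so (AᵀA)_{2,2} = Σᵢ (s)·(s) = (2)·(2) + (5)·(5) + (6)·(6) + (7)·(7) + (9)·(9) + (11)·(11) = 316.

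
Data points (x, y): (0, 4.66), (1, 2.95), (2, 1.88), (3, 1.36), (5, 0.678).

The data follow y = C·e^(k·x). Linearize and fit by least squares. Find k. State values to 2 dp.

k = -0.38

With ln yᵢ as the transformed response and xᵢ as the regressor:
Σx = 11.0000, Σ(x)² = 39.0000, Σln y = 3.1710, Σx·ln y = 1.3238.
Normal system: [[39.0000, 11.0000]; [11.0000, 5]]·[k, ln C]ᵀ = [1.3238, 3.1710]ᵀ.
Δ = 39.0000·5 − (11.0000)² = 74.0000; k = (1.3238·5 − 11.0000·3.1710)/74.0000 = -0.38192, ln C = (39.0000·3.1710 − 11.0000·1.3238)/74.0000 = 1.47441.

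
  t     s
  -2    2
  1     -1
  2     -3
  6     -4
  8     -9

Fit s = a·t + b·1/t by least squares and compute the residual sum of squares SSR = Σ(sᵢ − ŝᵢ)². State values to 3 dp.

Forming MᵀM = [[109, 5]; [5, 889/576]] and Mᵀs = [-107, -127/24]ᵀ gives MᵀM·[a, b]ᵀ = Mᵀs.
Δ = 109·(889/576) − 5² = 82501/576.
a = ((-107)·(889/576) − 5·(-127/24))/(82501/576) = -4699/4853; b = (109·(-127/24) − 5·(-107))/(82501/576) = -1416/4853.
Residuals: -400/4853, 1262/4853, -4453/4853, 9018/4853, -28/23; SSR = 28397/4853.

SSR = 5.851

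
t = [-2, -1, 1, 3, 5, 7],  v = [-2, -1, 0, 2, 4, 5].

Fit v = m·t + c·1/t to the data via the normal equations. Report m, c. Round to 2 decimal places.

The normal system AᵀA·[m, c]ᵀ = Aᵀv is [[89, 6]; [6, 106789/44100]]·[m, c]ᵀ = [66, 439/105]ᵀ.
Determinant 89·(106789/44100) − 6² = 7916621/44100.
m = (66·(106789/44100) − 6·(439/105))/(7916621/44100) = 5941794/7916621; c = (89·(439/105) − 6·66)/(7916621/44100) = -1053780/7916621.

m = 0.75, c = -0.13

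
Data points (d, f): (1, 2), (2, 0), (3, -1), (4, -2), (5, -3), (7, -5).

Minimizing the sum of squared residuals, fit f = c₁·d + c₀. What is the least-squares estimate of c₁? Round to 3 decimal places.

Sums needed: Σd·d = 104, Σd = 22, Σ1 = 6.
And Σd·f = -59, Σf = -9.
So XᵀX·[c₁, c₀]ᵀ = Xᵀf: [[104, 22]; [22, 6]]·[c₁, c₀]ᵀ = [-59, -9]ᵀ.
det = 104·6 − 22² = 140.
c₁ = ((-59)·6 − 22·(-9))/140 = -39/35; c₀ = (104·(-9) − 22·(-59))/140 = 181/70.

c₁ = -1.114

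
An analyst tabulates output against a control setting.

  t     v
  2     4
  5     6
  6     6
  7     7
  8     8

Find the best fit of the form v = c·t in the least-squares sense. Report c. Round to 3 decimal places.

c = 1.051

Sums needed: Σt·t = 178.
Moment sums: Σt·v = 187.
Normal equations: [[178]]·[c]ᵀ = [187]ᵀ.
Hence c = 187 / 178 ≈ 1.05056.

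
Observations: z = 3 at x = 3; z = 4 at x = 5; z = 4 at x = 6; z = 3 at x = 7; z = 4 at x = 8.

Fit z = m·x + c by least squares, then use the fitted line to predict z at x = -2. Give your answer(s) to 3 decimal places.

Forming AᵀA = [[183, 29]; [29, 5]] and Aᵀz = [106, 18]ᵀ gives AᵀA·[m, c]ᵀ = Aᵀz.
Determinant 183·5 − 29² = 74.
m = (106·5 − 29·18)/74 = 4/37; c = (183·18 − 29·106)/74 = 110/37.
At x = -2: ẑ = (4/37)·(-2) + (110/37)·(1) = 102/37.

ẑ = 2.757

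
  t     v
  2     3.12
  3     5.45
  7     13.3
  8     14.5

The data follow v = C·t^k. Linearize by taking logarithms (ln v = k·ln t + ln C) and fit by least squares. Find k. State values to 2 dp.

k = 1.10

Taking logs, ln v = k·ln t + ln C, so regress ln v on ln t.
Over the data: Σln t = 5.8171, Σ(ln t)² = 9.7980, Σln v = 8.0954, Σln t·ln v = 13.2478.
Normal system: [[9.7980, 5.8171]; [5.8171, 4]]·[k, ln C]ᵀ = [13.2478, 8.0954]ᵀ.
Δ = 9.7980·4 − (5.8171)² = 5.3534; k = (13.2478·4 − 5.8171·8.0954)/5.3534 = 1.10203, ln C = (9.7980·8.0954 − 5.8171·13.2478)/5.3534 = 0.42119.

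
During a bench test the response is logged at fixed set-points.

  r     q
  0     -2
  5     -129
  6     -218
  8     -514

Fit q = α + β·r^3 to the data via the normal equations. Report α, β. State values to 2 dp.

From the data, Σ1 = 4, Σr^3 = 853, Σr^3·r^3 = 324425.
For Mᵀq: Σq = -863, Σr^3·q = -326381.
det = 4·324425 − 853² = 570091.
α = ((-863)·324425 − 853·(-326381))/570091 = -1575782/570091; β = (4·(-326381) − 853·(-863))/570091 = -569385/570091.

α = -2.76, β = -1.00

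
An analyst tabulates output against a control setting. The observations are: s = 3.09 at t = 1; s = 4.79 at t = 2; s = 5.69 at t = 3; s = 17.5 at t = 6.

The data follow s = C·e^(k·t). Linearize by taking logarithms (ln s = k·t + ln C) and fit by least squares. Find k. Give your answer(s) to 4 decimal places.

k = 0.3403

Linearized form: ln s = k·t + ln C. From the 4 transformed points,
Σt = 12.0000, Σ(t)² = 50.0000, Σln s = 7.2956, Σt·ln s = 26.6506.
Normal system: [[50.0000, 12.0000]; [12.0000, 4]]·[k, ln C]ᵀ = [26.6506, 7.2956]ᵀ.
Solving (det = 56.0000): k = 0.34027, ln C = 0.80310.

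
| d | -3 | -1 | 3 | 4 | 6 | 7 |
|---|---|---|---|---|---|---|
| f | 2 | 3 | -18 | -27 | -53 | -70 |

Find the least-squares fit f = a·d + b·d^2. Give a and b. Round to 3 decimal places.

a = -3.297, b = -0.938

Normal-equation sums: Σd·d = 120, Σd·d^2 = 622, Σd^2·d^2 = 4116.
Moment sums: Σd·f = -979, Σd^2·f = -5911.
Eliminating b: 4116·(row 1) − 622·(row 2) gives 107036·a = 4116·(-979) − 622·(-5911) = -352922, so a = -176461/53518.
Then b = ((-5911) − 622·(-176461/53518))/4116 = -50191/53518.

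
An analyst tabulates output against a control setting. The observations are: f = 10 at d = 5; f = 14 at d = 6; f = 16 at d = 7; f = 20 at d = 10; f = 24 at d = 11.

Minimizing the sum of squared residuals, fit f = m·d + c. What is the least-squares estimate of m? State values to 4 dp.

m = 2.0448

Sums needed: Σd·d = 331, Σd = 39, Σ1 = 5.
Moment sums: Σd·f = 710, Σf = 84.
So AᵀA·[m, c]ᵀ = Aᵀf: [[331, 39]; [39, 5]]·[m, c]ᵀ = [710, 84]ᵀ.
det = 331·5 − 39² = 134.
m = (710·5 − 39·84)/134 = 137/67; c = (331·84 − 39·710)/134 = 57/67.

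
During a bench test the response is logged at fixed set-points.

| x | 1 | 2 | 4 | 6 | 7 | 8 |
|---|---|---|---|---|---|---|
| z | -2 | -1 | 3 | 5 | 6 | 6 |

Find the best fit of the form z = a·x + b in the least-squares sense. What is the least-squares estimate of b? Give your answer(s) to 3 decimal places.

b = -2.941

With design matrix A, AᵀA = [[170, 28]; [28, 6]] and Aᵀz = [128, 17]ᵀ.
Determinant 170·6 − 28² = 236.
a = (128·6 − 28·17)/236 = 73/59; b = (170·17 − 28·128)/236 = -347/118.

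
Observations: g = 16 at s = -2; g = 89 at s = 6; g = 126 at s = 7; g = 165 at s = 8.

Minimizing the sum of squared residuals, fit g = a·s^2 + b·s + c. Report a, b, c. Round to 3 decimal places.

Setting ∂/∂a … = 0 gives: 7809·a + 1063·b + 153·c = 20002;  1063·a + 153·b + 19·c = 2704;  153·a + 19·b + 4·c = 396.
(Σs^2·s^2 = 7809, Σs^2·s = 1063, Σs^2 = 153, Σs·s = 153, Σs = 19, Σ1 = 4, Σs^2·g = 20002, Σs·g = 2704, Σg = 396.)
Row-reducing yields a = 55835/19444, b = -44177/19444, c = -223/4861.

a = 2.872, b = -2.272, c = -0.046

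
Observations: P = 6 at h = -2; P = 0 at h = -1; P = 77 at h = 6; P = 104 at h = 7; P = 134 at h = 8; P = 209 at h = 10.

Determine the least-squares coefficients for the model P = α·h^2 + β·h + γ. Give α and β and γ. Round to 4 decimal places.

α = 2.0134, β = 0.8235, γ = -0.7446

Compute the Gram sums: Σh^2·h^2 = 17810, Σh^2·h = 2062, Σh^2 = 254, Σh·h = 254, Σh = 28, Σ1 = 6.
Moment sums: Σh^2·P = 37368, Σh·P = 4340, ΣP = 530.
Row-reducing yields α = 30763/15279, β = 12583/15279, γ = -3792/5093.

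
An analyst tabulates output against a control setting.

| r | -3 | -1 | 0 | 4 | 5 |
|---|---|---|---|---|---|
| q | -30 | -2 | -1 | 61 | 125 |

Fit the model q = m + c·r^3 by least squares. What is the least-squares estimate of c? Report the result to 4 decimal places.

The normal system AᵀA·[m, c]ᵀ = Aᵀq is [[5, 161]; [161, 20451]]·[m, c]ᵀ = [153, 20341]ᵀ.
Determinant 5·20451 − 161² = 76334.
m = (153·20451 − 161·20341)/76334 = -72949/38167; c = (5·20341 − 161·153)/76334 = 38536/38167.

c = 1.0097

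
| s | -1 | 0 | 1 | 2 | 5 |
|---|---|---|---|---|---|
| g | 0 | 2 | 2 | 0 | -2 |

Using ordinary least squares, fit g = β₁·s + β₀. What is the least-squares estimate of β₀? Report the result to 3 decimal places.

β₀ = 1.113

From the data, Σs·s = 31, Σs = 7, Σ1 = 5.
Moment sums: Σs·g = -8, Σg = 2.
So XᵀX·[β₁, β₀]ᵀ = Xᵀg: [[31, 7]; [7, 5]]·[β₁, β₀]ᵀ = [-8, 2]ᵀ.
det = 31·5 − 7² = 106.
β₁ = ((-8)·5 − 7·2)/106 = -27/53; β₀ = (31·2 − 7·(-8))/106 = 59/53.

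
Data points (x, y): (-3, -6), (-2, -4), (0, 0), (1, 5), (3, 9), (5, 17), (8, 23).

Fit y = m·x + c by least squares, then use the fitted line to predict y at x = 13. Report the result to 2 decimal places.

ŷ = 37.34

Compute the Gram sums: Σx·x = 112, Σx = 12, Σ1 = 7.
Right-hand side: Σx·y = 327, Σy = 44.
So MᵀM·[m, c]ᵀ = Mᵀy: [[112, 12]; [12, 7]]·[m, c]ᵀ = [327, 44]ᵀ.
det = 112·7 − 12² = 640.
m = (327·7 − 12·44)/640 = 1761/640; c = (112·44 − 12·327)/640 = 251/160.
At x = 13: ŷ = (1761/640)·(13) + (251/160)·(1) = 23897/640.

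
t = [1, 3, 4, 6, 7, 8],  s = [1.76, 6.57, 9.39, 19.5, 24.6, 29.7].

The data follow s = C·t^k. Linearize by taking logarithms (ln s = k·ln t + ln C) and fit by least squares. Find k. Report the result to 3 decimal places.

k = 1.370

Linearized form: ln s = k·ln t + ln C. From the 6 transformed points,
Σln t = 8.3020, Σ(ln t)² = 14.4498, Σln s = 14.2518, Σln t·ln s = 23.7792.
Equations: 14.4498·k + 8.3020·ln C = 23.7792;  8.3020·k + 6·ln C = 14.2518.
Slope k = (n·Σln t·ln s − Σln t·Σln s)/(n·Σ(ln t)² − (Σln t)²) = (6·23.7792 − 8.3020·14.2518)/17.7753 = 1.37024; ln C = (Σln s − k·Σln t)/n = 0.47933.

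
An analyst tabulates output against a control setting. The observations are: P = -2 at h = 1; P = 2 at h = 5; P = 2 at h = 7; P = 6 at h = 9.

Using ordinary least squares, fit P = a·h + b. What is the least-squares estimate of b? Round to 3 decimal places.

Sums needed: Σh·h = 156, Σh = 22, Σ1 = 4.
Moment sums: Σh·P = 76, ΣP = 8.
So AᵀA·[a, b]ᵀ = AᵀP: [[156, 22]; [22, 4]]·[a, b]ᵀ = [76, 8]ᵀ.
det = 156·4 − 22² = 140.
a = (76·4 − 22·8)/140 = 32/35; b = (156·8 − 22·76)/140 = -106/35.

b = -3.029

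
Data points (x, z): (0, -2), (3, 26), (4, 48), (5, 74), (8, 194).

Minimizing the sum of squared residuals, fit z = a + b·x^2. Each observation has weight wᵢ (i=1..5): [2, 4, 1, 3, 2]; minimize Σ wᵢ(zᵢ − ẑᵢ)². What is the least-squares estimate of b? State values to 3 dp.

Setting ∂/∂a … = 0 gives: 12·a + 255·b = 758;  255·a + 10647·b = 32086.
Determinant 12·10647 − 255² = 62739.
a = (758·10647 − 255·32086)/62739 = -37168/20913; b = (12·32086 − 255·758)/62739 = 63914/20913.

b = 3.056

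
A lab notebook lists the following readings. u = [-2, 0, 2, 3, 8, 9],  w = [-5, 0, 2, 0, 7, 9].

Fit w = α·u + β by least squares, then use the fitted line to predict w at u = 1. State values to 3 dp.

Normal-equation sums: Σu·u = 162, Σu = 20, Σ1 = 6.
Moment sums: Σu·w = 151, Σw = 13.
AᵀA·[α, β]ᵀ = Aᵀw becomes [[162, 20]; [20, 6]]·[α, β]ᵀ = [151, 13]ᵀ.
Determinant 162·6 − 20² = 572.
α = (151·6 − 20·13)/572 = 323/286; β = (162·13 − 20·151)/572 = -457/286.
At u = 1: ŵ = (323/286)·(1) + (-457/286)·(1) = -67/143.

ŵ = -0.469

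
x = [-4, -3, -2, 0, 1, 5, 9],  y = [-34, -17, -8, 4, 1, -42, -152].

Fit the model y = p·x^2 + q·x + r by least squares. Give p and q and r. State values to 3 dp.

Compute the Gram sums: Σx^2·x^2 = 7540, Σx^2·x = 756, Σx^2 = 136, Σx·x = 136, Σx = 6, Σ1 = 7.
For Aᵀy: Σx^2·y = -14090, Σx·y = -1374, Σy = -248.
So AᵀA·[p, q, r]ᵀ = Aᵀy: [[7540, 756, 136]; [756, 136, 6]; [136, 6, 7]]·[p, q, r]ᵀ = [-14090, -1374, -248]ᵀ.
Inverting the 3×3 Gram matrix, [p, q, r]ᵀ = [-34316/16919, 35037/33838, 52279/16919]ᵀ.

p = -2.028, q = 1.035, r = 3.090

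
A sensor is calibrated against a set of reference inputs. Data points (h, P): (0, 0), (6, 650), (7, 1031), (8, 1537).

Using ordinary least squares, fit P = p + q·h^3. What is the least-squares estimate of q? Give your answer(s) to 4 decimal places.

q = 3.0021

Compute the Gram sums: Σ1 = 4, Σh^3 = 1071, Σh^3·h^3 = 426449.
And ΣP = 3218, Σh^3·P = 1280977.
Normal equations: [[4, 1071]; [1071, 426449]]·[p, q]ᵀ = [3218, 1280977]ᵀ.
Eliminating q: 426449·(row 1) − 1071·(row 2) gives 558755·p = 426449·3218 − 1071·1280977 = 386515, so p = 77303/111751.
Then q = (1280977 − 1071·(77303/111751))/426449 = 335486/111751.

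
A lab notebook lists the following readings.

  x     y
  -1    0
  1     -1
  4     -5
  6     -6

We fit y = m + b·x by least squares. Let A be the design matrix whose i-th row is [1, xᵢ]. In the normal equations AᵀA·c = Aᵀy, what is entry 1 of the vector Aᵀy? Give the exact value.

Entry 1 ↔ basis 1, so (Aᵀy)_{1} = Σᵢ yᵢ = (1)·(0) + (1)·(-1) + (1)·(-5) + (1)·(-6) = -12.

-12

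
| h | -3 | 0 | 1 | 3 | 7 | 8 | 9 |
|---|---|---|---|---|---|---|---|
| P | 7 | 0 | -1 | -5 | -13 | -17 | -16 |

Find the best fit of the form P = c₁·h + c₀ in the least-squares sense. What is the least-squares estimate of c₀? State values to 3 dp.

c₀ = 0.710

Entries of XᵀX: Σh·h = 213, Σh = 25, Σ1 = 7.
And Σh·P = -408, ΣP = -45.
XᵀX·[c₁, c₀]ᵀ = XᵀP becomes [[213, 25]; [25, 7]]·[c₁, c₀]ᵀ = [-408, -45]ᵀ.
Determinant 213·7 − 25² = 866.
c₁ = ((-408)·7 − 25·(-45))/866 = -1731/866; c₀ = (213·(-45) − 25·(-408))/866 = 615/866.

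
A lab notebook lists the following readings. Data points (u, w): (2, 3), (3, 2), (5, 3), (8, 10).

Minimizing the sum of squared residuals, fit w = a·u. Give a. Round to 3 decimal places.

Setting ∂/∂a … = 0 gives: 102·a = 107.
(Σu·u = 102, Σu·w = 107.)
Hence a = 107 / 102 ≈ 1.04902.

a = 1.049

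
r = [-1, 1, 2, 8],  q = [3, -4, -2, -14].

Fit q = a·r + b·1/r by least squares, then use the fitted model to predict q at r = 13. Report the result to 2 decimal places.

q̂ = -21.95

Entries of MᵀM: Σr·r = 70, Σr·1/r = 4, Σ1/r·1/r = 145/64.
And Σr·q = -123, Σ1/r·q = -39/4.
Determinant 70·(145/64) − 4² = 4563/32.
a = ((-123)·(145/64) − 4·(-39/4))/(4563/32) = -5113/3042; b = (70·(-39/4) − 4·(-123))/(4563/32) = -2032/1521.
At r = 13: q̂ = (-5113/3042)·(13) + (-2032/1521)·(1/13) = -289387/13182.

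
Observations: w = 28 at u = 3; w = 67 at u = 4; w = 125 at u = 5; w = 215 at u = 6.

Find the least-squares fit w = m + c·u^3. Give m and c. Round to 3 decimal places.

m = 2.445, c = 0.984

Normal-equation sums: Σ1 = 4, Σu^3 = 432, Σu^3·u^3 = 67106.
Moment sums: Σw = 435, Σu^3·w = 67109.
Eliminating c: 67106·(row 1) − 432·(row 2) gives 81800·m = 67106·435 − 432·67109 = 200022, so m = 100011/40900.
Then c = (67109 − 432·(100011/40900))/67106 = 20129/20450.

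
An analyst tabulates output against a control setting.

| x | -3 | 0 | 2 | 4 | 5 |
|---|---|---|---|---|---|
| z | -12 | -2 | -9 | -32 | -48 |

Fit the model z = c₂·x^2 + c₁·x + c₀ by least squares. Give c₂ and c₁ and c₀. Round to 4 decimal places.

The normal system MᵀM·[c₂, c₁, c₀]ᵀ = Mᵀz is [[978, 170, 54]; [170, 54, 8]; [54, 8, 5]]·[c₂, c₁, c₀]ᵀ = [-1856, -350, -103]ᵀ.
Solving the 3×3 system (Gaussian elimination) gives c₂ = -9471/5798, c₁ = -6845/5798, c₀ = -3100/2899.

c₂ = -1.6335, c₁ = -1.1806, c₀ = -1.0693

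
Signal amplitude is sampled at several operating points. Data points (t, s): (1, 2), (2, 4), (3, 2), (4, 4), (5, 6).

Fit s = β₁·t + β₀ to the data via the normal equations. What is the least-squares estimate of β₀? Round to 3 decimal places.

The normal equations are: 55·β₁ + 15·β₀ = 62;  15·β₁ + 5·β₀ = 18.
Δ = 55·5 − 15² = 50.
β₁ = (62·5 − 15·18)/50 = 4/5; β₀ = (55·18 − 15·62)/50 = 6/5.

β₀ = 1.200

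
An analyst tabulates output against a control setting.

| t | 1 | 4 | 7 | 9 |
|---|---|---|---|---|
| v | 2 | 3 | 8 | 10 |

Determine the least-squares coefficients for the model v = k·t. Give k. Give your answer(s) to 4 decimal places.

k = 1.0884

Entries of XᵀX: Σt·t = 147.
Right-hand side: Σt·v = 160.
Normal equations: [[147]]·[k]ᵀ = [160]ᵀ.
k = 160/147 = 1.08844.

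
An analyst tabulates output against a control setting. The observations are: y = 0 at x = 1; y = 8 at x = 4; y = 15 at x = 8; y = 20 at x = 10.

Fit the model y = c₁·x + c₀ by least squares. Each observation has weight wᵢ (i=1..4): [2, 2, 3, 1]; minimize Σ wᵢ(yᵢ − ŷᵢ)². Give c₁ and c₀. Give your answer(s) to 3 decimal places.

c₁ = 2.125, c₀ = -1.563

Forming MᵀWM = [[326, 44]; [44, 8]] and MᵀWy = [624, 81]ᵀ gives MᵀWM·[c₁, c₀]ᵀ = MᵀWy.
det = 326·8 − 44² = 672.
c₁ = (624·8 − 44·81)/672 = 17/8; c₀ = (326·81 − 44·624)/672 = -25/16.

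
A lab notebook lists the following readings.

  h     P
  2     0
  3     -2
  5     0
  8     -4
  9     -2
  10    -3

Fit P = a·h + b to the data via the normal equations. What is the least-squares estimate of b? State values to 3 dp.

Entries of MᵀM: Σh·h = 283, Σh = 37, Σ1 = 6.
Moment sums: Σh·P = -86, ΣP = -11.
MᵀM·[a, b]ᵀ = MᵀP becomes [[283, 37]; [37, 6]]·[a, b]ᵀ = [-86, -11]ᵀ.
Eliminating b: 6·(row 1) − 37·(row 2) gives 329·a = 6·(-86) − 37·(-11) = -109, so a = -109/329.
Then b = ((-11) − 37·(-109/329))/6 = 69/329.

b = 0.210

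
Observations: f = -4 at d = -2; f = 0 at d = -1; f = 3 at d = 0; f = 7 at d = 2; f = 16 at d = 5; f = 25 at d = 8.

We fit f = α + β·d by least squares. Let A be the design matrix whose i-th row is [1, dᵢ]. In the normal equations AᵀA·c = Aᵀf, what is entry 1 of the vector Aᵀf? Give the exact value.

47

Entry 1 ↔ basis 1, so (Aᵀf)_{1} = Σᵢ fᵢ = (1)·(-4) + (1)·(0) + (1)·(3) + (1)·(7) + (1)·(16) + (1)·(25) = 47.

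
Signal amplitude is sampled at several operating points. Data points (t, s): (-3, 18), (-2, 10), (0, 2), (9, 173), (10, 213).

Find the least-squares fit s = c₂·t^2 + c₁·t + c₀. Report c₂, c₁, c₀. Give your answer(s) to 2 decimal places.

Normal-equation sums: Σt^2·t^2 = 16658, Σt^2·t = 1694, Σt^2 = 194, Σt·t = 194, Σt = 14, Σ1 = 5.
For Mᵀs: Σt^2·s = 35515, Σt·s = 3613, Σs = 416.
So MᵀM·[c₂, c₁, c₀]ᵀ = Mᵀs: [[16658, 1694, 194]; [1694, 194, 14]; [194, 14, 5]]·[c₂, c₁, c₀]ᵀ = [35515, 3613, 416]ᵀ.
Row-reducing yields c₂ = 18931/9282, c₁ = 433/663, c₀ = 3461/1547.

c₂ = 2.04, c₁ = 0.65, c₀ = 2.24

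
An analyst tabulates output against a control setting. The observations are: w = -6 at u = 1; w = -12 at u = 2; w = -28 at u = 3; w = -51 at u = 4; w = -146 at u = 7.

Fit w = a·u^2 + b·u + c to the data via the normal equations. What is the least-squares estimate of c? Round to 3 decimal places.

c = -1.615

Forming AᵀA = [[2755, 443, 79]; [443, 79, 17]; [79, 17, 5]] and Aᵀw = [-8276, -1340, -243]ᵀ gives AᵀA·[a, b, c]ᵀ = Aᵀw.
Inverting the 3×3 Gram matrix, [a, b, c]ᵀ = [-227/78, -23/78, -21/13]ᵀ.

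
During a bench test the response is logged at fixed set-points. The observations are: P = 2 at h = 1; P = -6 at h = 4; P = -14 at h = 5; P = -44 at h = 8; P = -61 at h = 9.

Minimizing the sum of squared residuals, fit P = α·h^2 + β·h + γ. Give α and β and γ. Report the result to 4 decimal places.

α = -1.0010, β = 2.2527, γ = 0.6720

Setting ∂/∂α … = 0 gives: 11539·α + 1431·β + 187·γ = -8201;  1431·α + 187·β + 27·γ = -993;  187·α + 27·β + 5·γ = -123.
(Σh^2·h^2 = 11539, Σh^2·h = 1431, Σh^2 = 187, Σh·h = 187, Σh = 27, Σ1 = 5, Σh^2·P = -8201, Σh·P = -993, ΣP = -123.)
Row-reducing yields α = -3082/3079, β = 6936/3079, γ = 2069/3079.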